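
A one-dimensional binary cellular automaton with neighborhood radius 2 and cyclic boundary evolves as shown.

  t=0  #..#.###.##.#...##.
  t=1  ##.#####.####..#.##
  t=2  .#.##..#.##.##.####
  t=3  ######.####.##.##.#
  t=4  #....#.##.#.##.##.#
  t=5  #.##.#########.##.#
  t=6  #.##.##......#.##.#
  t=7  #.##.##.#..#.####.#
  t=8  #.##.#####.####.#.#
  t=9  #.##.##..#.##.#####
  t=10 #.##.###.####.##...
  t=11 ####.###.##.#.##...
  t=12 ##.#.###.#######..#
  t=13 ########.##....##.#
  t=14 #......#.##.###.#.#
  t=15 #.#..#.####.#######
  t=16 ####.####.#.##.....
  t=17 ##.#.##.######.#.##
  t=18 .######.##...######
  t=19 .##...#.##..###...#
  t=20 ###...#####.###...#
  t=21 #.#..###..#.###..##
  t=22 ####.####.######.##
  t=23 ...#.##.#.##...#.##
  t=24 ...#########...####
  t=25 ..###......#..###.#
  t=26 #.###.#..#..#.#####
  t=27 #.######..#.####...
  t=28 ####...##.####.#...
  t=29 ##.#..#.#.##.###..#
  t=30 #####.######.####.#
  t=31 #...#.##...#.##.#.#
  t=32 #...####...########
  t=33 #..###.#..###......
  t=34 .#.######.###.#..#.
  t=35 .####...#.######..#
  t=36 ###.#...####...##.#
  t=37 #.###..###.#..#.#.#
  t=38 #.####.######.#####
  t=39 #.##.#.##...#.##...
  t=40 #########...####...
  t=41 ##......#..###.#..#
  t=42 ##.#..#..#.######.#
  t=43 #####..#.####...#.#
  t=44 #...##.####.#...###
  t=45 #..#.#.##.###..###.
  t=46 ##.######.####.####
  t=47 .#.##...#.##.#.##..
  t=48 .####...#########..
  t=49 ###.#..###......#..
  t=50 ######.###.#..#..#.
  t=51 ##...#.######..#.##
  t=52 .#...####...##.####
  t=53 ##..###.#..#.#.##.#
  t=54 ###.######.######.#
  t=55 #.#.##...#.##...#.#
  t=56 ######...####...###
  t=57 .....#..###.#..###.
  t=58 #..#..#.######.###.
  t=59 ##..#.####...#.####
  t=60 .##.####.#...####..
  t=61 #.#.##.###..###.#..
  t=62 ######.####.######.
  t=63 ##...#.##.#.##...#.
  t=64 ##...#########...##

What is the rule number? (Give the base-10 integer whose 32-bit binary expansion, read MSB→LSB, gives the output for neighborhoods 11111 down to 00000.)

921829034

  nb #####: next=.  (t=1,i=5, bit31=0)
  nb ####.: next=.  (t=1,i=0, bit30=0)
  nb ###.#: next=#  (t=0,i=7, bit29=1)
  nb ###..: next=#  (t=1,i=12, bit28=1)
  nb ##.##: next=.  (t=0,i=8, bit27=0)
  nb ##.#.: next=#  (t=0,i=11, bit26=1)
  nb ##..#: next=#  (t=1,i=13, bit25=1)
  nb ##...: next=.  (t=4,i=1, bit24=0)
  nb #.###: next=#  (t=0,i=5, bit23=1)
  nb #.##.: next=#  (t=0,i=9, bit22=1)
  nb #.#.#: next=#  (t=2,i=1, bit21=1)
  nb #.#..: next=#  (t=0,i=0, bit20=1)
  nb #..##: next=.  (t=12,i=17, bit19=0)
  nb #..#.: next=.  (t=0,i=2, bit18=0)
  nb #...#: next=.  (t=0,i=14, bit17=0)
  nb #....: next=#  (t=4,i=2, bit16=1)
  nb .####: next=#  (t=1,i=4, bit15=1)
  nb .###.: next=#  (t=0,i=6, bit14=1)
  nb .##.#: next=#  (t=0,i=10, bit13=1)
  nb .##..: next=#  (t=2,i=4, bit12=1)
  nb .#.##: next=#  (t=0,i=4, bit11=1)
  nb .#.#.: next=#  (t=29,i=7, bit10=1)
  nb .#..#: next=#  (t=0,i=1, bit9=1)
  nb .#...: next=.  (t=0,i=13, bit8=0)
  nb ..###: next=#  (t=11,i=0, bit7=1)
  nb ..##.: next=.  (t=0,i=16, bit6=0)
  nb ..#.#: next=#  (t=0,i=3, bit5=1)
  nb ..#..: next=.  (t=25,i=11, bit4=0)
  nb ...##: next=#  (t=0,i=15, bit3=1)
  nb ...#.: next=.  (t=4,i=4, bit2=0)
  nb ....#: next=#  (t=4,i=3, bit1=1)
  nb .....: next=.  (t=6,i=9, bit0=0)
  bits 00110110111100011111111010101010 = 921829034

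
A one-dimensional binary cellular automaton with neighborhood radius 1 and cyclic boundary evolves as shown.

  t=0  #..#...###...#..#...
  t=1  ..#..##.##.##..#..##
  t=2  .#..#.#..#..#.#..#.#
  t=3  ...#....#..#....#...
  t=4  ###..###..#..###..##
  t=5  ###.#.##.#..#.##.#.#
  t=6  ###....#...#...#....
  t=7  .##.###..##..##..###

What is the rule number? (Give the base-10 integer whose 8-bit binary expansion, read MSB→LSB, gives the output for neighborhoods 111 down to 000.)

  nb ###: next=#  (t=0,i=8, bit7=1)
  nb ##.: next=#  (t=0,i=9, bit6=1)
  nb #.#: next=.  (t=1,i=7, bit5=0)
  nb #..: next=.  (t=0,i=1, bit4=0)
  nb .##: next=.  (t=0,i=7, bit3=0)
  nb .#.: next=.  (t=0,i=0, bit2=0)
  nb ..#: next=#  (t=0,i=2, bit1=1)
  nb ...: next=#  (t=0,i=5, bit0=1)
  bits 11000011 = 195

195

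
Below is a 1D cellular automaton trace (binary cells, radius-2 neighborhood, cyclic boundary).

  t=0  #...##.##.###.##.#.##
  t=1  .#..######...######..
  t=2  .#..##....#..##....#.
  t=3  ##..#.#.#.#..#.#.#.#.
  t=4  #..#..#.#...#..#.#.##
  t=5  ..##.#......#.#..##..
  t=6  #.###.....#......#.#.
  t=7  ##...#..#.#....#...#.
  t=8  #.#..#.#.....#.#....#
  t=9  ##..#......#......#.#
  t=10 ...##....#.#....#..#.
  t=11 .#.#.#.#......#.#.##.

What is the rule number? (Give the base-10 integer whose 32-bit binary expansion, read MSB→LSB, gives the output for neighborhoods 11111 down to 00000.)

  nb #####: next=.  (t=1,i=6, bit31=0)
  nb ####.: next=.  (t=1,i=8, bit30=0)
  nb ###.#: next=.  (t=0,i=12, bit29=0)
  nb ###..: next=.  (t=0,i=0, bit28=0)
  nb ##.##: next=#  (t=0,i=6, bit27=1)
  nb ##.#.: next=#  (t=0,i=16, bit26=1)
  nb ##..#: next=.  (t=3,i=2, bit25=0)
  nb ##...: next=#  (t=0,i=1, bit24=1)
  nb #.###: next=.  (t=0,i=10, bit23=0)
  nb #.##.: next=#  (t=0,i=7, bit22=1)
  nb #.#.#: next=#  (t=0,i=17, bit21=1)
  nb #.#..: next=.  (t=3,i=10, bit20=0)
  nb #..##: next=.  (t=1,i=3, bit19=0)
  nb #..#.: next=#  (t=2,i=0, bit18=1)
  nb #...#: next=.  (t=0,i=2, bit17=0)
  nb #....: next=.  (t=2,i=7, bit16=0)
  nb .####: next=#  (t=1,i=5, bit15=1)
  nb .###.: next=.  (t=0,i=11, bit14=0)
  nb .##.#: next=#  (t=0,i=5, bit13=1)
  nb .##..: next=.  (t=2,i=5, bit12=0)
  nb .#.##: next=#  (t=0,i=18, bit11=1)
  nb .#.#.: next=.  (t=3,i=5, bit10=0)
  nb .#..#: next=.  (t=1,i=2, bit9=0)
  nb .#...: next=.  (t=4,i=9, bit8=0)
  nb ..###: next=#  (t=1,i=4, bit7=1)
  nb ..##.: next=#  (t=0,i=4, bit6=1)
  nb ..#.#: next=.  (t=3,i=4, bit5=0)
  nb ..#..: next=#  (t=1,i=1, bit4=1)
  nb ...##: next=.  (t=0,i=3, bit3=0)
  nb ...#.: next=.  (t=1,i=0, bit2=0)
  nb ....#: next=#  (t=2,i=8, bit1=1)
  nb .....: next=.  (t=5,i=8, bit0=0)
  bits 00001101011001001010100011010010 = 224700626

224700626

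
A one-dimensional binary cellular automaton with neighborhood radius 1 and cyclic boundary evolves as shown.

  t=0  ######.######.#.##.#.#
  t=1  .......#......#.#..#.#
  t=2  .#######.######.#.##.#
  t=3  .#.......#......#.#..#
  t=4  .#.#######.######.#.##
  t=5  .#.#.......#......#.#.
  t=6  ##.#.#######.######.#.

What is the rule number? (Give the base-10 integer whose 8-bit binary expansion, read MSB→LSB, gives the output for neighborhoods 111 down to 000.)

  ###|.  b7=0 t=0,i=0
  ##.|.  b6=0 t=0,i=5
  #.#|.  b5=0 t=0,i=6
  #..|.  b4=0 t=1,i=0
  .##|#  b3=1 t=0,i=7
  .#.|#  b2=1 t=0,i=14
  ..#|#  b1=1 t=1,i=6
  ...|#  b0=1 t=1,i=1
  bits 00001111 = 15

15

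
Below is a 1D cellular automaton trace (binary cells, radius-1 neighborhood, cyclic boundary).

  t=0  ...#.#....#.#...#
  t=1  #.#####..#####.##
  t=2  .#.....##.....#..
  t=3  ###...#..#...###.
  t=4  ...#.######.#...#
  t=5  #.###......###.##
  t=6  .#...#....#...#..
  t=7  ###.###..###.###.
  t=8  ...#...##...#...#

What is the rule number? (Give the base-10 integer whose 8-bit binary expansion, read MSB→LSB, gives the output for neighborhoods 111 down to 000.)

54

  [7] ### => .  t=1,i=3
  [6] ##. => .  t=1,i=0
  [5] #.# => #  t=0,i=4
  [4] #.. => #  t=0,i=0
  [3] .## => .  t=1,i=2
  [2] .#. => #  t=0,i=3
  [1] ..# => #  t=0,i=2
  [0] ... => .  t=0,i=1
  bits 00110110 = 54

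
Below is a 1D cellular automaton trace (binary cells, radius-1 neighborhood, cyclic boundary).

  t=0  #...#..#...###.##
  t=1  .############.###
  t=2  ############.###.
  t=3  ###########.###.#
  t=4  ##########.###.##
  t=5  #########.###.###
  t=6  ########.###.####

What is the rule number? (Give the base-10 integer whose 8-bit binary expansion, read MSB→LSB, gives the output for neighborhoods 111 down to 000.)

191

  ###|#  b7=1 t=0,i=12
  ##.|.  b6=0 t=0,i=0
  #.#|#  b5=1 t=0,i=14
  #..|#  b4=1 t=0,i=1
  .##|#  b3=1 t=0,i=11
  .#.|#  b2=1 t=0,i=4
  ..#|#  b1=1 t=0,i=3
  ...|#  b0=1 t=0,i=2
  bits 10111111 = 191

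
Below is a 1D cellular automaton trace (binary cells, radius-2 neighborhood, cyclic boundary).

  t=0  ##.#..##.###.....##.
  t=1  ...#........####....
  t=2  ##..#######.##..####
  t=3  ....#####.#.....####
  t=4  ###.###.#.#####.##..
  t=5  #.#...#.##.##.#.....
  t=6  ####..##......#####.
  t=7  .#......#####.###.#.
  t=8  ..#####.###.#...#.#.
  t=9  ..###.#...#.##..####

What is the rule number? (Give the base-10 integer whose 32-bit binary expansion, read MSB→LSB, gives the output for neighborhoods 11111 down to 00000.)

2704379299

  ##### -> #   bit 31 = 1  t=2,i=6
  ####. -> .   bit 30 = 0  t=1,i=14
  ###.# -> #   bit 29 = 1  t=2,i=10
  ###.. -> .   bit 28 = 0  t=0,i=11
  ##.## -> .   bit 27 = 0  t=0,i=8
  ##.#. -> .   bit 26 = 0  t=0,i=2
  ##..# -> .   bit 25 = 0  t=2,i=2
  ##... -> #   bit 24 = 1  t=0,i=12
  #.### -> .   bit 23 = 0  t=0,i=9
  #.##. -> .   bit 22 = 0  t=0,i=0
  #.#.# -> #   bit 21 = 1  t=4,i=8
  #.#.. -> #   bit 20 = 1  t=0,i=3
  #..## -> .   bit 19 = 0  t=0,i=5
  #..#. -> .   bit 18 = 0  t=7,i=0
  #...# -> .   bit 17 = 0  t=5,i=4
  #.... -> #   bit 16 = 1  t=0,i=13
  .#### -> #   bit 15 = 1  t=1,i=13
  .###. -> .   bit 14 = 0  t=0,i=10
  .##.# -> .   bit 13 = 0  t=0,i=1
  .##.. -> .   bit 12 = 0  t=2,i=13
  .#.## -> #   bit 11 = 1  t=4,i=9
  .#.#. -> #   bit 10 = 1  t=5,i=1
  .#..# -> .   bit 9 = 0  t=0,i=4
  .#... -> #   bit 8 = 1  t=1,i=4
  ..### -> #   bit 7 = 1  t=1,i=12
  ..##. -> .   bit 6 = 0  t=0,i=6
  ..#.# -> #   bit 5 = 1  t=5,i=0
  ..#.. -> .   bit 4 = 0  t=1,i=3
  ...## -> .   bit 3 = 0  t=0,i=16
  ...#. -> .   bit 2 = 0  t=1,i=2
  ....# -> #   bit 1 = 1  t=0,i=15
  ..... -> #   bit 0 = 1  t=0,i=14
  bits 10100001001100011000110110100011 = 2704379299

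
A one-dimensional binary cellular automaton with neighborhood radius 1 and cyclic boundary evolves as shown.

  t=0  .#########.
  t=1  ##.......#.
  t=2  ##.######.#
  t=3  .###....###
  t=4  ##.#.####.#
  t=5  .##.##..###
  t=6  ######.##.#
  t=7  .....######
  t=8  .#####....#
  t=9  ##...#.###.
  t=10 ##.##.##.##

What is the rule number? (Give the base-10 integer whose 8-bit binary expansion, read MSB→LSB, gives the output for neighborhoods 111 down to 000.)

  [7] ### => .  t=0,i=2
  [6] ##. => #  t=0,i=9
  [5] #.# => #  t=1,i=10
  [4] #.. => .  t=0,i=10
  [3] .## => #  t=0,i=1
  [2] .#. => .  t=1,i=9
  [1] ..# => #  t=0,i=0
  [0] ... => #  t=1,i=3
  bits 01101011 = 107

107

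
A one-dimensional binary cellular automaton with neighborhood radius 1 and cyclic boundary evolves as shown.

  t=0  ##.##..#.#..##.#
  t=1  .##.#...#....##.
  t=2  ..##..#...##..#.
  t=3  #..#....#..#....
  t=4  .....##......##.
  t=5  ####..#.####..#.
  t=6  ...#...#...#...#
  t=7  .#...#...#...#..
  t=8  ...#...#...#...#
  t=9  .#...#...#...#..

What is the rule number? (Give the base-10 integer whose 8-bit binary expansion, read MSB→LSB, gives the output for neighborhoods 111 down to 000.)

97

  nb ###: next=.  (t=0,i=0, bit7=0)
  nb ##.: next=#  (t=0,i=1, bit6=1)
  nb #.#: next=#  (t=0,i=2, bit5=1)
  nb #..: next=.  (t=0,i=5, bit4=0)
  nb .##: next=.  (t=0,i=3, bit3=0)
  nb .#.: next=.  (t=0,i=7, bit2=0)
  nb ..#: next=.  (t=0,i=6, bit1=0)
  nb ...: next=#  (t=1,i=6, bit0=1)
  bits 01100001 = 97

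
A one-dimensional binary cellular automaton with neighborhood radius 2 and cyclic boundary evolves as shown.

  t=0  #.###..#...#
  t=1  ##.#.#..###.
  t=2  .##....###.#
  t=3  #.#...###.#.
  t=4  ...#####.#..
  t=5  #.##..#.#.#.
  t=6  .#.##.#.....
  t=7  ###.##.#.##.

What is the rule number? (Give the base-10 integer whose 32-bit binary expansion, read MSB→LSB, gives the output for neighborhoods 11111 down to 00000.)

  nb #####: next=.  (t=4,i=5, bit31=0)
  nb ####.: next=#  (t=4,i=6, bit30=1)
  nb ###.#: next=.  (t=1,i=10, bit29=0)
  nb ###..: next=.  (t=0,i=4, bit28=0)
  nb ##.##: next=#  (t=0,i=1, bit27=1)
  nb ##.#.: next=#  (t=1,i=2, bit26=1)
  nb ##..#: next=#  (t=0,i=5, bit25=1)
  nb ##...: next=.  (t=2,i=3, bit24=0)
  nb #.###: next=.  (t=0,i=2, bit23=0)
  nb #.##.: next=.  (t=1,i=0, bit22=0)
  nb #.#.#: next=.  (t=1,i=3, bit21=0)
  nb #.#..: next=.  (t=1,i=5, bit20=0)
  nb #..##: next=#  (t=1,i=7, bit19=1)
  nb #..#.: next=.  (t=0,i=6, bit18=0)
  nb #...#: next=#  (t=0,i=9, bit17=1)
  nb #....: next=.  (t=2,i=4, bit16=0)
  nb .####: next=.  (t=4,i=4, bit15=0)
  nb .###.: next=#  (t=0,i=3, bit14=1)
  nb .##.#: next=#  (t=0,i=0, bit13=1)
  nb .##..: next=#  (t=2,i=2, bit12=1)
  nb .#.##: next=#  (t=2,i=0, bit11=1)
  nb .#.#.: next=.  (t=1,i=4, bit10=0)
  nb .#..#: next=.  (t=1,i=6, bit9=0)
  nb .#...: next=#  (t=0,i=8, bit8=1)
  nb ..###: next=#  (t=1,i=8, bit7=1)
  nb ..##.: next=.  (t=0,i=11, bit6=0)
  nb ..#.#: next=#  (t=5,i=6, bit5=1)
  nb ..#..: next=.  (t=0,i=7, bit4=0)
  nb ...##: next=#  (t=0,i=10, bit3=1)
  nb ...#.: next=#  (t=6,i=0, bit2=1)
  nb ....#: next=.  (t=2,i=5, bit1=0)
  nb .....: next=#  (t=4,i=0, bit0=1)
  bits 01001110000010100111100110101101 = 1309309357

1309309357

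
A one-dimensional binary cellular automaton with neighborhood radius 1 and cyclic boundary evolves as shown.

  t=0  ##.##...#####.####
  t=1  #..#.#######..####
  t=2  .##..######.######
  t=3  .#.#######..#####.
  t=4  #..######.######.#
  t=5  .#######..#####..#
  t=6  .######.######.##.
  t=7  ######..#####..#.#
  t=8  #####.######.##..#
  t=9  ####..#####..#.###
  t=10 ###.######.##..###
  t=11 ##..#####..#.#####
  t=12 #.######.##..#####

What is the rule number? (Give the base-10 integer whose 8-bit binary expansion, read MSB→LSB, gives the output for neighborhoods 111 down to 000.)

  [7] ### => #  t=0,i=0
  [6] ##. => .  t=0,i=1
  [5] #.# => .  t=0,i=2
  [4] #.. => #  t=0,i=5
  [3] .## => #  t=0,i=3
  [2] .#. => .  t=1,i=3
  [1] ..# => #  t=0,i=7
  [0] ... => #  t=0,i=6
  bits 10011011 = 155

155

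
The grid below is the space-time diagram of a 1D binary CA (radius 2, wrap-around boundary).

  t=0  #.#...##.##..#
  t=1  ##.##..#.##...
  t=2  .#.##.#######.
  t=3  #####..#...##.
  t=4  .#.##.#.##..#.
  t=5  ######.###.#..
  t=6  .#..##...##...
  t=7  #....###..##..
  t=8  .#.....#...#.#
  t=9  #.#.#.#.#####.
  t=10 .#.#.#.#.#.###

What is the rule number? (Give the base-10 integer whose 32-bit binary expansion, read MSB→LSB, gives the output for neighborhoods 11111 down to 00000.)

1967570213

  [31] ##### => .  t=2,i=8
  [30] ####. => #  t=2,i=11
  [29] ###.# => #  t=5,i=5
  [28] ###.. => #  t=2,i=12
  [27] ##.## => .  t=0,i=8
  [26] ##.#. => #  t=0,i=1
  [25] ##..# => .  t=0,i=11
  [24] ##... => #  t=1,i=11
  [23] #.### => .  t=2,i=6
  [22] #.##. => #  t=0,i=9
  [21] #.#.# => .  t=4,i=6
  [20] #.#.. => .  t=0,i=2
  [19] #..## => .  t=0,i=12
  [18] #..#. => #  t=1,i=6
  [17] #...# => #  t=0,i=4
  [16] #.... => .  t=6,i=12
  [15] .#### => #  t=2,i=7
  [14] .###. => .  t=5,i=8
  [13] .##.# => #  t=0,i=0
  [12] .##.. => #  t=0,i=10
  [11] .#.## => #  t=1,i=8
  [10] .#.#. => #  t=8,i=0
  [9] .#..# => .  t=4,i=13
  [8] .#... => #  t=0,i=3
  [7] ..### => .  t=5,i=0
  [6] ..##. => .  t=0,i=6
  [5] ..#.# => #  t=1,i=7
  [4] ..#.. => .  t=3,i=7
  [3] ...## => .  t=0,i=5
  [2] ...#. => #  t=6,i=0
  [1] ....# => .  t=6,i=13
  [0] ..... => #  t=8,i=4
  bits 01110101010001101011110100100101 = 1967570213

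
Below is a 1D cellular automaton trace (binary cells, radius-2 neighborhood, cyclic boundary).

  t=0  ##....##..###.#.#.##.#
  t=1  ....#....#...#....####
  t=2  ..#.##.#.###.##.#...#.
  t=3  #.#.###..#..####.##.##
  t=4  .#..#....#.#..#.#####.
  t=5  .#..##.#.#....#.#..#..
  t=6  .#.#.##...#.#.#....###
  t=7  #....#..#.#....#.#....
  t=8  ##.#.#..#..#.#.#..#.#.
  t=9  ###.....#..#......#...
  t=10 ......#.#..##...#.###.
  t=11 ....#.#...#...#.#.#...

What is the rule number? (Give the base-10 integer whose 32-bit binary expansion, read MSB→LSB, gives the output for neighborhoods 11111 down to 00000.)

  #####|.  b31=0 t=4,i=18
  ####.|#  b30=1 t=1,i=20
  ###.#|.  b29=0 t=0,i=12
  ###..|.  b28=0 t=0,i=1
  ##.##|#  b27=1 t=0,i=20
  ##.#.|#  b26=1 t=0,i=13
  ##..#|.  b25=0 t=0,i=8
  ##...|.  b24=0 t=0,i=2
  #.###|#  b23=1 t=0,i=21
  #.##.|#  b22=1 t=0,i=18
  #.#.#|.  b21=0 t=0,i=14
  #.#..|.  b20=0 t=2,i=16
  #..##|#  b19=1 t=0,i=9
  #..#.|.  b18=0 t=3,i=8
  #...#|#  b17=1 t=1,i=11
  #....|.  b16=0 t=0,i=3
  .####|.  b15=0 t=1,i=19
  .###.|.  b14=0 t=0,i=0
  .##.#|#  b13=1 t=0,i=19
  .##..|.  b12=0 t=0,i=7
  .#.##|.  b11=0 t=0,i=17
  .#.#.|.  b10=0 t=0,i=15
  .#..#|.  b9=0 t=3,i=10
  .#...|#  b8=1 t=1,i=5
  ..###|.  b7=0 t=0,i=10
  ..##.|.  b6=0 t=0,i=6
  ..#.#|#  b5=1 t=2,i=2
  ..#..|#  b4=1 t=1,i=4
  ...##|.  b3=0 t=0,i=5
  ...#.|.  b2=0 t=1,i=3
  ....#|#  b1=1 t=0,i=4
  .....|.  b0=0 t=9,i=5
  bits 01001100110010100010000100110010 = 1288315186

1288315186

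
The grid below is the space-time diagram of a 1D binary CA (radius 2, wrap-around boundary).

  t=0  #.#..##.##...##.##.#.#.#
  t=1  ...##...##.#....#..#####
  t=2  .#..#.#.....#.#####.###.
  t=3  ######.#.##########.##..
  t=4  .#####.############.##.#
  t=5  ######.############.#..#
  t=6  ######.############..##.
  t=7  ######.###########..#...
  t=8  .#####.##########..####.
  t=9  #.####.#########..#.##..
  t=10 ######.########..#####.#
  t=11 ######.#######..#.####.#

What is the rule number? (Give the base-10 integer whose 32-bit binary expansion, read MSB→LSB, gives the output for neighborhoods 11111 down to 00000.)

3773751095

  #####|#  b31=1 t=1,i=21
  ####.|#  b30=1 t=1,i=22
  ###.#|#  b29=1 t=2,i=18
  ###..|.  b28=0 t=1,i=23
  ##.##|.  b27=0 t=0,i=7
  ##.#.|.  b26=0 t=0,i=1
  ##..#|.  b25=0 t=2,i=23
  ##...|.  b24=0 t=0,i=10
  #.###|#  b23=1 t=2,i=14
  #.##.|#  b22=1 t=0,i=8
  #.#.#|#  b21=1 t=0,i=19
  #.#..|.  b20=0 t=0,i=2
  #..##|#  b19=1 t=0,i=4
  #..#.|#  b18=1 t=2,i=0
  #...#|#  b17=1 t=0,i=11
  #....|.  b16=0 t=1,i=13
  .####|#  b15=1 t=1,i=20
  .###.|#  b14=1 t=2,i=21
  .##.#|.  b13=0 t=0,i=0
  .##..|#  b12=1 t=0,i=9
  .#.##|#  b11=1 t=0,i=22
  .#.#.|#  b10=1 t=0,i=20
  .#..#|#  b9=1 t=0,i=3
  .#...|#  b8=1 t=1,i=12
  ..###|.  b7=0 t=1,i=19
  ..##.|.  b6=0 t=0,i=5
  ..#.#|#  b5=1 t=2,i=4
  ..#..|#  b4=1 t=1,i=16
  ...##|.  b3=0 t=0,i=12
  ...#.|#  b2=1 t=1,i=15
  ....#|#  b1=1 t=1,i=14
  .....|#  b0=1 t=2,i=9
  bits 11100000111011101101111100110111 = 3773751095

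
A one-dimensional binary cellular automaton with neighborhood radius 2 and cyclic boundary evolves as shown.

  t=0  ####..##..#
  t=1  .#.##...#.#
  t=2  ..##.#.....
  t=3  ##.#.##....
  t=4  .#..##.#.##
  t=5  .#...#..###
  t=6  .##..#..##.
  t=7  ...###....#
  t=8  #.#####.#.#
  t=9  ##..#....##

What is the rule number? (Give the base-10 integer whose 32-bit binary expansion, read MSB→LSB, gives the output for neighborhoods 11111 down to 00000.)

  ##### -> #   bit 31 = 1  t=0,i=1
  ####. -> .   bit 30 = 0  t=0,i=2
  ###.# -> .   bit 29 = 0  t=5,i=10
  ###.. -> #   bit 28 = 1  t=0,i=3
  ##.## -> #   bit 27 = 1  t=8,i=1
  ##.#. -> .   bit 26 = 0  t=2,i=4
  ##..# -> #   bit 25 = 1  t=0,i=4
  ##... -> #   bit 24 = 1  t=1,i=5
  #.### -> .   bit 23 = 0  t=8,i=2
  #.##. -> #   bit 22 = 1  t=1,i=3
  #.#.# -> .   bit 21 = 0  t=1,i=1
  #.#.. -> #   bit 20 = 1  t=2,i=5
  #..## -> .   bit 19 = 0  t=0,i=5
  #..#. -> #   bit 18 = 1  t=6,i=4
  #...# -> .   bit 17 = 0  t=1,i=6
  #.... -> .   bit 16 = 0  t=2,i=7
  .#### -> .   bit 15 = 0  t=0,i=0
  .###. -> #   bit 14 = 1  t=5,i=9
  .##.# -> #   bit 13 = 1  t=2,i=3
  .##.. -> .   bit 12 = 0  t=0,i=7
  .#.## -> #   bit 11 = 1  t=1,i=2
  .#.#. -> .   bit 10 = 0  t=1,i=0
  .#..# -> .   bit 9 = 0  t=4,i=2
  .#... -> #   bit 8 = 1  t=2,i=6
  ..### -> #   bit 7 = 1  t=0,i=10
  ..##. -> .   bit 6 = 0  t=0,i=6
  ..#.# -> .   bit 5 = 0  t=1,i=8
  ..#.. -> #   bit 4 = 1  t=5,i=5
  ...## -> #   bit 3 = 1  t=2,i=1
  ...#. -> .   bit 2 = 0  t=1,i=7
  ....# -> #   bit 1 = 1  t=2,i=0
  ..... -> .   bit 0 = 0  t=2,i=8
  bits 10011011010101000110100110011010 = 2606000538

2606000538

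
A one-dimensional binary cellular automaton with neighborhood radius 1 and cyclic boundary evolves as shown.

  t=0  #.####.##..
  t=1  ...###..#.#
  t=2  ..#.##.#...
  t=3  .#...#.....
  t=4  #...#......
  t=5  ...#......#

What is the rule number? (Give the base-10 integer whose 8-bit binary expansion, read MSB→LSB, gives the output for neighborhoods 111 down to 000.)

194

  ###|#  b7=1 t=0,i=3
  ##.|#  b6=1 t=0,i=5
  #.#|.  b5=0 t=0,i=1
  #..|.  b4=0 t=0,i=9
  .##|.  b3=0 t=0,i=2
  .#.|.  b2=0 t=0,i=0
  ..#|#  b1=1 t=0,i=10
  ...|.  b0=0 t=1,i=1
  bits 11000010 = 194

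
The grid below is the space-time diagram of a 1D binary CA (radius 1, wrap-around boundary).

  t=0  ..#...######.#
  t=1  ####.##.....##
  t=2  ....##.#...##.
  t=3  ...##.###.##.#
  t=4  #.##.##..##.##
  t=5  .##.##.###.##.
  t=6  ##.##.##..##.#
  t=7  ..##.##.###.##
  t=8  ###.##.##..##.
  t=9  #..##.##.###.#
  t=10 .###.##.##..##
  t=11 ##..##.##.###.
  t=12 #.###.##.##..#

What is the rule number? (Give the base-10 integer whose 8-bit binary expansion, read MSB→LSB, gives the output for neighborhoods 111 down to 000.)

62

  [7] ### => .  t=0,i=7
  [6] ##. => .  t=0,i=11
  [5] #.# => #  t=0,i=12
  [4] #.. => #  t=0,i=0
  [3] .## => #  t=0,i=6
  [2] .#. => #  t=0,i=2
  [1] ..# => #  t=0,i=1
  [0] ... => .  t=0,i=4
  bits 00111110 = 62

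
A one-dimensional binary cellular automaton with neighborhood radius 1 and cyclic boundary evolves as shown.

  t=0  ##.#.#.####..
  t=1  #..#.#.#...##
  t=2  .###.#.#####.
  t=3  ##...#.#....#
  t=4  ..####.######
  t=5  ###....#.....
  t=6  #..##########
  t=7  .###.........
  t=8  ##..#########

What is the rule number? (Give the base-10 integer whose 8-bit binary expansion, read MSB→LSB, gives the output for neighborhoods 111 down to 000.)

  ### -> .   bit 7 = 0  t=0,i=8
  ##. -> .   bit 6 = 0  t=0,i=1
  #.# -> .   bit 5 = 0  t=0,i=2
  #.. -> #   bit 4 = 1  t=0,i=11
  .## -> #   bit 3 = 1  t=0,i=0
  .#. -> #   bit 2 = 1  t=0,i=3
  ..# -> #   bit 1 = 1  t=0,i=12
  ... -> #   bit 0 = 1  t=1,i=9
  bits 00011111 = 31

31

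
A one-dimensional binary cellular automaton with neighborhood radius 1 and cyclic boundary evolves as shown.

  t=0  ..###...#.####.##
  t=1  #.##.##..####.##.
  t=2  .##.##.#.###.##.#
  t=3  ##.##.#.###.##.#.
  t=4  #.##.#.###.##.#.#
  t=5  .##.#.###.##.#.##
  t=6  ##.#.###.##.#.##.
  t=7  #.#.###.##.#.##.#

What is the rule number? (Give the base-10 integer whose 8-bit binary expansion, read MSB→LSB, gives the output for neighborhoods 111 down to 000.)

185

  ###|#  b7=1 t=0,i=3
  ##.|.  b6=0 t=0,i=4
  #.#|#  b5=1 t=0,i=9
  #..|#  b4=1 t=0,i=0
  .##|#  b3=1 t=0,i=2
  .#.|.  b2=0 t=0,i=8
  ..#|.  b1=0 t=0,i=1
  ...|#  b0=1 t=0,i=6
  bits 10111001 = 185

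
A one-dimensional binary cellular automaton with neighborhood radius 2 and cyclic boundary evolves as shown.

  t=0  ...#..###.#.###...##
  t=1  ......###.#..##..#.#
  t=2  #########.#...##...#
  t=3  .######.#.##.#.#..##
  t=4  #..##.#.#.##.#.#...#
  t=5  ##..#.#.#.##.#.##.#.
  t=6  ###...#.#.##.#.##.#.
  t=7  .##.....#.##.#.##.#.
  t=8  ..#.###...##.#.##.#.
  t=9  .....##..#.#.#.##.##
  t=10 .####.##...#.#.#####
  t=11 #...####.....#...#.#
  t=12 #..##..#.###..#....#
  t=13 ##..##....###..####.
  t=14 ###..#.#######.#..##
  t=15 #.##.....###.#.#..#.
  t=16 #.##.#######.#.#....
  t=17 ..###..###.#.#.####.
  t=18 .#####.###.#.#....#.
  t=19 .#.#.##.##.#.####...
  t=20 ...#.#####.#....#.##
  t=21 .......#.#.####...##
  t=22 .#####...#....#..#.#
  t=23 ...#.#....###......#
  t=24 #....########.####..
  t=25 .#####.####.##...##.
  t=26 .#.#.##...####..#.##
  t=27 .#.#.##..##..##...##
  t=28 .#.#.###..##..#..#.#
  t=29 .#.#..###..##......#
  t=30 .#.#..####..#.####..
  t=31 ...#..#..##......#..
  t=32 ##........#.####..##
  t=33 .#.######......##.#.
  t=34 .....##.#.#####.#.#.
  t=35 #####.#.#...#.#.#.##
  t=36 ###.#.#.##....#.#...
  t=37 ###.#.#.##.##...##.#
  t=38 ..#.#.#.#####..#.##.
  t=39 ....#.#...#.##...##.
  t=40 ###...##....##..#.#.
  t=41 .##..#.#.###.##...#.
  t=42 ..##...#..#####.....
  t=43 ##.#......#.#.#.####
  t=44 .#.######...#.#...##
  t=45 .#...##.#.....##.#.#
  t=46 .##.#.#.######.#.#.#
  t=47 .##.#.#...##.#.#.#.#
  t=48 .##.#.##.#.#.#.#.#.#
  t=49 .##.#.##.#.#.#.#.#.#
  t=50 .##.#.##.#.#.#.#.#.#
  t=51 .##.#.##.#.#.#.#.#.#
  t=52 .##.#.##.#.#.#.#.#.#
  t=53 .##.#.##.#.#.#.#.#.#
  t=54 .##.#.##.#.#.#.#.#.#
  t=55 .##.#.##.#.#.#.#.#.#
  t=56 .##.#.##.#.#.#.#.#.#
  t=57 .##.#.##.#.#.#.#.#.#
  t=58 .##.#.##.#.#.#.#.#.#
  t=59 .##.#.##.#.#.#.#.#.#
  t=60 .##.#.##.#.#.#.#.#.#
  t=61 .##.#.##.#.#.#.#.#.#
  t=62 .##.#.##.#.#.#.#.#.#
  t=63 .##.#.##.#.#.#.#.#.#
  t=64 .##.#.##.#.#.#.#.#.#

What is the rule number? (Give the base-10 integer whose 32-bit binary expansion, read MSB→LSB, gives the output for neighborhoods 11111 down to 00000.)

3127996811

  #####|#  b31=1 t=2,i=1
  ####.|.  b30=0 t=2,i=7
  ###.#|#  b29=1 t=0,i=8
  ###..|#  b28=1 t=0,i=14
  ##.##|#  b27=1 t=3,i=0
  ##.#.|.  b26=0 t=0,i=9
  ##..#|#  b25=1 t=1,i=15
  ##...|.  b24=0 t=0,i=0
  #.###|.  b23=0 t=0,i=12
  #.##.|#  b22=1 t=3,i=10
  #.#.#|#  b21=1 t=0,i=10
  #.#..|#  b20=1 t=1,i=10
  #..##|.  b19=0 t=0,i=5
  #..#.|.  b18=0 t=1,i=16
  #...#|.  b17=0 t=0,i=1
  #....|#  b16=1 t=1,i=1
  .####|.  b15=0 t=2,i=0
  .###.|#  b14=1 t=0,i=7
  .##.#|#  b13=1 t=3,i=11
  .##..|#  b12=1 t=0,i=19
  .#.##|.  b11=0 t=0,i=11
  .#.#.|.  b10=0 t=1,i=18
  .#..#|.  b9=0 t=0,i=4
  .#...|#  b8=1 t=1,i=0
  ..###|#  b7=1 t=0,i=6
  ..##.|.  b6=0 t=0,i=18
  ..#.#|.  b5=0 t=1,i=17
  ..#..|.  b4=0 t=0,i=3
  ...##|#  b3=1 t=0,i=17
  ...#.|.  b2=0 t=0,i=2
  ....#|#  b1=1 t=1,i=4
  .....|#  b0=1 t=1,i=2
  bits 10111010011100010111000110001011 = 3127996811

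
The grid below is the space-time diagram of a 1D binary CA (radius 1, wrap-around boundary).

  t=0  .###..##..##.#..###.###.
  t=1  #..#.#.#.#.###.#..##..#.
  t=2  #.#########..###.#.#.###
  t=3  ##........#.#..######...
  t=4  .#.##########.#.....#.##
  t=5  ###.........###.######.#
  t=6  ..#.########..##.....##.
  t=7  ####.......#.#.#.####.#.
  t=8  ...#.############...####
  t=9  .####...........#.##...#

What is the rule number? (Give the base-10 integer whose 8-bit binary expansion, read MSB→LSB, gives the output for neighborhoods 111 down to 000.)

  nb ###: next=.  (t=0,i=2, bit7=0)
  nb ##.: next=#  (t=0,i=3, bit6=1)
  nb #.#: next=#  (t=0,i=12, bit5=1)
  nb #..: next=.  (t=0,i=4, bit4=0)
  nb .##: next=.  (t=0,i=1, bit3=0)
  nb .#.: next=#  (t=0,i=13, bit2=1)
  nb ..#: next=#  (t=0,i=0, bit1=1)
  nb ...: next=#  (t=3,i=3, bit0=1)
  bits 01100111 = 103

103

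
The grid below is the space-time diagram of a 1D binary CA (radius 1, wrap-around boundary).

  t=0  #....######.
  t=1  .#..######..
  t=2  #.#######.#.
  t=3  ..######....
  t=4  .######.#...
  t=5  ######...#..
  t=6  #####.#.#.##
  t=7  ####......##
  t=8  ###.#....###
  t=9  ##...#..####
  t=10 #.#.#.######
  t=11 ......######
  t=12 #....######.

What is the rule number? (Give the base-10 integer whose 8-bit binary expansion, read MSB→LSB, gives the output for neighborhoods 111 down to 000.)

  nb ###: next=#  (t=0,i=6, bit7=1)
  nb ##.: next=.  (t=0,i=10, bit6=0)
  nb #.#: next=.  (t=0,i=11, bit5=0)
  nb #..: next=#  (t=0,i=1, bit4=1)
  nb .##: next=#  (t=0,i=5, bit3=1)
  nb .#.: next=.  (t=0,i=0, bit2=0)
  nb ..#: next=#  (t=0,i=4, bit1=1)
  nb ...: next=.  (t=0,i=2, bit0=0)
  bits 10011010 = 154

154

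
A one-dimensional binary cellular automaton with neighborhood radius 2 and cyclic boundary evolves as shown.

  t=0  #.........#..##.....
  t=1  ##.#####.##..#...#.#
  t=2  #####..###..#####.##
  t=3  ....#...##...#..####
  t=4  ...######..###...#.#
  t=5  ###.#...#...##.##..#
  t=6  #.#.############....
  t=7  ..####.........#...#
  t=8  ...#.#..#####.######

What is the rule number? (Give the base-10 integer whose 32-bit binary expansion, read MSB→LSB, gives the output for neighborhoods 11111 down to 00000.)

955705693

  [31] ##### => .  t=1,i=5
  [30] ####. => .  t=1,i=6
  [29] ###.# => #  t=1,i=1
  [28] ###.. => #  t=2,i=4
  [27] ##.## => #  t=1,i=2
  [26] ##.#. => .  t=5,i=3
  [25] ##..# => .  t=1,i=11
  [24] ##... => .  t=0,i=15
  [23] #.### => #  t=1,i=3
  [22] #.##. => #  t=1,i=9
  [21] #.#.# => #  t=6,i=2
  [20] #.#.. => #  t=4,i=19
  [19] #..## => .  t=0,i=12
  [18] #..#. => #  t=1,i=12
  [17] #...# => #  t=1,i=15
  [16] #.... => .  t=0,i=2
  [15] .#### => #  t=1,i=4
  [14] .###. => #  t=1,i=0
  [13] .##.# => #  t=5,i=13
  [12] .##.. => .  t=0,i=14
  [11] .#.## => #  t=1,i=18
  [10] .#.#. => .  t=4,i=18
  [9] .#..# => .  t=0,i=11
  [8] .#... => #  t=0,i=1
  [7] ..### => .  t=2,i=7
  [6] ..##. => #  t=0,i=13
  [5] ..#.# => .  t=1,i=17
  [4] ..#.. => #  t=0,i=0
  [3] ...## => #  t=3,i=7
  [2] ...#. => #  t=0,i=9
  [1] ....# => .  t=0,i=8
  [0] ..... => #  t=0,i=3
  bits 00111000111101101110100101011101 = 955705693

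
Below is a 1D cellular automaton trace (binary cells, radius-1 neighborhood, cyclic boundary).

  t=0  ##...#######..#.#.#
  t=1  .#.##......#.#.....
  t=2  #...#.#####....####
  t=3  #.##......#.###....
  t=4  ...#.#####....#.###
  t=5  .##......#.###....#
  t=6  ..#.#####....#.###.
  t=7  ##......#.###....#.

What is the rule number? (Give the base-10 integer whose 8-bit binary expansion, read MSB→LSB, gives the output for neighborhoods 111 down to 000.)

67

  ###|.  b7=0 t=0,i=0
  ##.|#  b6=1 t=0,i=1
  #.#|.  b5=0 t=0,i=15
  #..|.  b4=0 t=0,i=2
  .##|.  b3=0 t=0,i=5
  .#.|.  b2=0 t=0,i=14
  ..#|#  b1=1 t=0,i=4
  ...|#  b0=1 t=0,i=3
  bits 01000011 = 67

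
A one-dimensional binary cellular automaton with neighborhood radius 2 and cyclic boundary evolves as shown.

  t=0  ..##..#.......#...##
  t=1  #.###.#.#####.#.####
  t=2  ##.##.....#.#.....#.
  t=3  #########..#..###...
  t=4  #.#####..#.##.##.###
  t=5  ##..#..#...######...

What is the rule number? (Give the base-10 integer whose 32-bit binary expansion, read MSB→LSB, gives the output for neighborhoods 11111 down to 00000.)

2873325275

  ##### -> #   bit 31 = 1  t=1,i=10
  ####. -> .   bit 30 = 0  t=1,i=11
  ###.# -> #   bit 29 = 1  t=1,i=0
  ###.. -> .   bit 28 = 0  t=3,i=8
  ##.## -> #   bit 27 = 1  t=1,i=1
  ##.#. -> .   bit 26 = 0  t=1,i=5
  ##..# -> #   bit 25 = 1  t=0,i=0
  ##... -> #   bit 24 = 1  t=2,i=5
  #.### -> .   bit 23 = 0  t=1,i=2
  #.##. -> #   bit 22 = 1  t=2,i=0
  #.#.# -> .   bit 21 = 0  t=1,i=6
  #.#.. -> .   bit 20 = 0  t=2,i=12
  #..## -> .   bit 19 = 0  t=0,i=1
  #..#. -> .   bit 18 = 0  t=0,i=5
  #...# -> #   bit 17 = 1  t=0,i=16
  #.... -> #   bit 16 = 1  t=0,i=8
  .#### -> .   bit 15 = 0  t=1,i=9
  .###. -> #   bit 14 = 1  t=1,i=3
  .##.# -> #   bit 13 = 1  t=2,i=1
  .##.. -> #   bit 12 = 1  t=0,i=3
  .#.## -> .   bit 11 = 0  t=1,i=7
  .#.#. -> #   bit 10 = 1  t=2,i=11
  .#..# -> #   bit 9 = 1  t=3,i=12
  .#... -> .   bit 8 = 0  t=0,i=7
  ..### -> #   bit 7 = 1  t=3,i=0
  ..##. -> #   bit 6 = 1  t=0,i=2
  ..#.# -> .   bit 5 = 0  t=2,i=10
  ..#.. -> #   bit 4 = 1  t=0,i=6
  ...## -> #   bit 3 = 1  t=0,i=17
  ...#. -> .   bit 2 = 0  t=0,i=13
  ....# -> #   bit 1 = 1  t=0,i=12
  ..... -> #   bit 0 = 1  t=0,i=9
  bits 10101011010000110111011011011011 = 2873325275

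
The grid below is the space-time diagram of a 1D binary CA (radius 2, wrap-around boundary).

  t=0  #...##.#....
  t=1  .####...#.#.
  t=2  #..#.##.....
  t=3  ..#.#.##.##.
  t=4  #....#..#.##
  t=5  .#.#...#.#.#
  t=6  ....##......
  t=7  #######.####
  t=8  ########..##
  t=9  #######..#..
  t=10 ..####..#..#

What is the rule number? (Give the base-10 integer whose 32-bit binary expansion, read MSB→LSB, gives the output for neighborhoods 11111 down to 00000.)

  [31] ##### => #  t=7,i=0
  [30] ####. => #  t=1,i=3
  [29] ###.# => #  t=7,i=6
  [28] ###.. => .  t=1,i=4
  [27] ##.## => #  t=3,i=8
  [26] ##.#. => .  t=0,i=6
  [25] ##..# => .  t=8,i=8
  [24] ##... => #  t=1,i=5
  [23] #.### => .  t=4,i=10
  [22] #.##. => .  t=2,i=5
  [21] #.#.# => .  t=3,i=4
  [20] #.#.. => .  t=0,i=7
  [19] #..## => #  t=1,i=0
  [18] #..#. => #  t=2,i=2
  [17] #...# => #  t=0,i=2
  [16] #.... => .  t=0,i=9
  [15] .#### => .  t=1,i=2
  [14] .###. => #  t=4,i=11
  [13] .##.# => .  t=0,i=5
  [12] .##.. => #  t=2,i=6
  [11] .#.## => #  t=2,i=4
  [10] .#.#. => .  t=1,i=9
  [9] .#..# => .  t=1,i=11
  [8] .#... => #  t=0,i=1
  [7] ..### => .  t=1,i=1
  [6] ..##. => #  t=0,i=4
  [5] ..#.# => .  t=1,i=8
  [4] ..#.. => .  t=0,i=0
  [3] ...## => #  t=0,i=3
  [2] ...#. => .  t=0,i=11
  [1] ....# => #  t=0,i=10
  [0] ..... => #  t=2,i=9
  bits 11101001000011100101100101001011 = 3910031691

3910031691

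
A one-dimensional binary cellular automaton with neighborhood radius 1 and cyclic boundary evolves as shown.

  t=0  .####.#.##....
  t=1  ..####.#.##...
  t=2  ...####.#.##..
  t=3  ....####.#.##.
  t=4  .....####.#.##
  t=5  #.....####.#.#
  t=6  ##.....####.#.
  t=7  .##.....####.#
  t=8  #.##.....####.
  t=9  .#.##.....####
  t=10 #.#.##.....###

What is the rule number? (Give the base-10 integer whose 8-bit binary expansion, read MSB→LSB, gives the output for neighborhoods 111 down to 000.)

  nb ###: next=#  (t=0,i=2, bit7=1)
  nb ##.: next=#  (t=0,i=4, bit6=1)
  nb #.#: next=#  (t=0,i=5, bit5=1)
  nb #..: next=#  (t=0,i=10, bit4=1)
  nb .##: next=.  (t=0,i=1, bit3=0)
  nb .#.: next=.  (t=0,i=6, bit2=0)
  nb ..#: next=.  (t=0,i=0, bit1=0)
  nb ...: next=.  (t=0,i=11, bit0=0)
  bits 11110000 = 240

240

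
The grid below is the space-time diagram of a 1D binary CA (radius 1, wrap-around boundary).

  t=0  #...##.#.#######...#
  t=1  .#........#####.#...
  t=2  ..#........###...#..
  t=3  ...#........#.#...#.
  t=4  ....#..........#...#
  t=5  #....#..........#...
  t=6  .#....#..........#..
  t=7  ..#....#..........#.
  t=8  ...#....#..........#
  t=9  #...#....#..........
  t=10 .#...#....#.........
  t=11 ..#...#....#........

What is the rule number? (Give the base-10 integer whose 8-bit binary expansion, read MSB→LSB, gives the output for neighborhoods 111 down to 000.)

  nb ###: next=#  (t=0,i=10, bit7=1)
  nb ##.: next=.  (t=0,i=0, bit6=0)
  nb #.#: next=.  (t=0,i=6, bit5=0)
  nb #..: next=#  (t=0,i=1, bit4=1)
  nb .##: next=.  (t=0,i=4, bit3=0)
  nb .#.: next=.  (t=0,i=7, bit2=0)
  nb ..#: next=.  (t=0,i=3, bit1=0)
  nb ...: next=.  (t=0,i=2, bit0=0)
  bits 10010000 = 144

144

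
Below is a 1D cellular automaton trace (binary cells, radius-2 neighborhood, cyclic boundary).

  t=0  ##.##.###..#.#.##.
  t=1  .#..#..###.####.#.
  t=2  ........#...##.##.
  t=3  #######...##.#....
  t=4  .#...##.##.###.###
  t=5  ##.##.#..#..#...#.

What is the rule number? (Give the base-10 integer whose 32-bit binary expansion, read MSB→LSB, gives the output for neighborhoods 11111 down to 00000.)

1446243371

  [31] ##### => .  t=3,i=2
  [30] ####. => #  t=1,i=13
  [29] ###.# => .  t=1,i=9
  [28] ###.. => #  t=0,i=8
  [27] ##.## => .  t=0,i=2
  [26] ##.#. => #  t=1,i=15
  [25] ##..# => #  t=0,i=9
  [24] ##... => .  t=2,i=17
  [23] #.### => .  t=0,i=6
  [22] #.##. => .  t=0,i=0
  [21] #.#.# => #  t=0,i=13
  [20] #.#.. => #  t=1,i=16
  [19] #..## => .  t=1,i=6
  [18] #..#. => .  t=0,i=10
  [17] #...# => #  t=2,i=10
  [16] #.... => #  t=2,i=0
  [15] .#### => #  t=1,i=12
  [14] .###. => #  t=0,i=7
  [13] .##.# => #  t=0,i=1
  [12] .##.. => .  t=2,i=16
  [11] .#.## => #  t=0,i=14
  [10] .#.#. => #  t=0,i=12
  [9] .#..# => .  t=1,i=2
  [8] .#... => .  t=2,i=9
  [7] ..### => .  t=1,i=7
  [6] ..##. => .  t=2,i=12
  [5] ..#.# => #  t=0,i=11
  [4] ..#.. => .  t=1,i=1
  [3] ...## => #  t=2,i=11
  [2] ...#. => .  t=2,i=7
  [1] ....# => #  t=2,i=6
  [0] ..... => #  t=2,i=1
  bits 01010110001100111110110000101011 = 1446243371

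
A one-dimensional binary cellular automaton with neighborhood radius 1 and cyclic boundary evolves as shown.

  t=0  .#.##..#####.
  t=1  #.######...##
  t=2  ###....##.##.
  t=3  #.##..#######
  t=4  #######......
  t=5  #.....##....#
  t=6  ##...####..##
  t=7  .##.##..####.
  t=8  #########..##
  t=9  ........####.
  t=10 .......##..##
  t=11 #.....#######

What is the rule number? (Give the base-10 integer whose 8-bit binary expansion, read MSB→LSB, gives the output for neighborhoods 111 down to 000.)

122

  ### -> .   bit 7 = 0  t=0,i=8
  ##. -> #   bit 6 = 1  t=0,i=4
  #.# -> #   bit 5 = 1  t=0,i=2
  #.. -> #   bit 4 = 1  t=0,i=5
  .## -> #   bit 3 = 1  t=0,i=3
  .#. -> .   bit 2 = 0  t=0,i=1
  ..# -> #   bit 1 = 1  t=0,i=0
  ... -> .   bit 0 = 0  t=1,i=9
  bits 01111010 = 122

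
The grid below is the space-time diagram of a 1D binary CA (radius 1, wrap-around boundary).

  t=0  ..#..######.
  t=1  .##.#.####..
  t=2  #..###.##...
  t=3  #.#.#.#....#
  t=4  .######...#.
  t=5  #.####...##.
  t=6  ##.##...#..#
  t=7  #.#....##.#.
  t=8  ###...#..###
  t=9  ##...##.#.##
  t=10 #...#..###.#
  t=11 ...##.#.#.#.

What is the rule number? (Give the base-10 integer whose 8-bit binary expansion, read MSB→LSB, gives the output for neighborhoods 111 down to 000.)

166

  nb ###: next=#  (t=0,i=6, bit7=1)
  nb ##.: next=.  (t=0,i=10, bit6=0)
  nb #.#: next=#  (t=1,i=3, bit5=1)
  nb #..: next=.  (t=0,i=3, bit4=0)
  nb .##: next=.  (t=0,i=5, bit3=0)
  nb .#.: next=#  (t=0,i=2, bit2=1)
  nb ..#: next=#  (t=0,i=1, bit1=1)
  nb ...: next=.  (t=0,i=0, bit0=0)
  bits 10100110 = 166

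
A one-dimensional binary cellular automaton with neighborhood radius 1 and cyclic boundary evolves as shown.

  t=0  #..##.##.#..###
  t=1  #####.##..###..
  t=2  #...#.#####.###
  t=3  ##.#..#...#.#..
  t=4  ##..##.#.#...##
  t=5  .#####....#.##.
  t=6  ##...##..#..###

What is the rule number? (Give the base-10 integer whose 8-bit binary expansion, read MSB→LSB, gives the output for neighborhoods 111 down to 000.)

90

  nb ###: next=.  (t=0,i=13, bit7=0)
  nb ##.: next=#  (t=0,i=0, bit6=1)
  nb #.#: next=.  (t=0,i=5, bit5=0)
  nb #..: next=#  (t=0,i=1, bit4=1)
  nb .##: next=#  (t=0,i=3, bit3=1)
  nb .#.: next=.  (t=0,i=9, bit2=0)
  nb ..#: next=#  (t=0,i=2, bit1=1)
  nb ...: next=.  (t=2,i=2, bit0=0)
  bits 01011010 = 90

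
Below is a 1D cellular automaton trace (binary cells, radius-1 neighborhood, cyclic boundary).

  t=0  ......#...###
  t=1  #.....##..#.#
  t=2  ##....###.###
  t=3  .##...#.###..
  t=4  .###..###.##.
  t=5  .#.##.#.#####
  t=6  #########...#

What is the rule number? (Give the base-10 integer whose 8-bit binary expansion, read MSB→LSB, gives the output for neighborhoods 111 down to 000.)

124

  [7] ### => .  t=0,i=11
  [6] ##. => #  t=0,i=12
  [5] #.# => #  t=1,i=11
  [4] #.. => #  t=0,i=0
  [3] .## => #  t=0,i=10
  [2] .#. => #  t=0,i=6
  [1] ..# => .  t=0,i=5
  [0] ... => .  t=0,i=1
  bits 01111100 = 124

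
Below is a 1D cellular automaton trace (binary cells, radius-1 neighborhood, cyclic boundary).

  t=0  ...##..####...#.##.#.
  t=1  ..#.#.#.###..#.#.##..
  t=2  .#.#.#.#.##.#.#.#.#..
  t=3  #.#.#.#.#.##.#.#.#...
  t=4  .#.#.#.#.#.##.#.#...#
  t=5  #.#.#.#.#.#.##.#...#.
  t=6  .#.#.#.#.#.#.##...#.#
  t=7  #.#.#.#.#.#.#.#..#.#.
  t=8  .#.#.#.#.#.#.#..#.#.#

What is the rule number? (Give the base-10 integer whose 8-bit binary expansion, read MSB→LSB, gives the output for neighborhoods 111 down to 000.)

  nb ###: next=#  (t=0,i=8, bit7=1)
  nb ##.: next=#  (t=0,i=4, bit6=1)
  nb #.#: next=#  (t=0,i=15, bit5=1)
  nb #..: next=.  (t=0,i=5, bit4=0)
  nb .##: next=.  (t=0,i=3, bit3=0)
  nb .#.: next=.  (t=0,i=14, bit2=0)
  nb ..#: next=#  (t=0,i=2, bit1=1)
  nb ...: next=.  (t=0,i=0, bit0=0)
  bits 11100010 = 226

226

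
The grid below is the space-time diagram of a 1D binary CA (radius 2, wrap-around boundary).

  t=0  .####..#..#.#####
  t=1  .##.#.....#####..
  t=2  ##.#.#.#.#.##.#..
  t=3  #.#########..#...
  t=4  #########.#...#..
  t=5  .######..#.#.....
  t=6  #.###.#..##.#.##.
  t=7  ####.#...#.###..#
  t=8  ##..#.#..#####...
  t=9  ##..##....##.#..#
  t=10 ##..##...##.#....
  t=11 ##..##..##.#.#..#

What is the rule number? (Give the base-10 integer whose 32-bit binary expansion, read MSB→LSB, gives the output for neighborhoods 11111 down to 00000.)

  nb #####: next=#  (t=0,i=14, bit31=1)
  nb ####.: next=.  (t=0,i=3, bit30=0)
  nb ###.#: next=.  (t=0,i=16, bit29=0)
  nb ###..: next=#  (t=0,i=4, bit28=1)
  nb ##.##: next=.  (t=0,i=0, bit27=0)
  nb ##.#.: next=#  (t=1,i=3, bit26=1)
  nb ##..#: next=.  (t=0,i=5, bit25=0)
  nb ##...: next=.  (t=1,i=15, bit24=0)
  nb #.###: next=#  (t=0,i=1, bit23=1)
  nb #.##.: next=.  (t=2,i=11, bit22=0)
  nb #.#.#: next=#  (t=2,i=3, bit21=1)
  nb #.#..: next=.  (t=1,i=4, bit20=0)
  nb #..##: next=.  (t=2,i=16, bit19=0)
  nb #..#.: next=.  (t=0,i=6, bit18=0)
  nb #...#: next=.  (t=1,i=16, bit17=0)
  nb #....: next=.  (t=1,i=6, bit16=0)
  nb .####: next=#  (t=0,i=2, bit15=1)
  nb .###.: next=#  (t=6,i=3, bit14=1)
  nb .##.#: next=.  (t=1,i=2, bit13=0)
  nb .##..: next=#  (t=8,i=1, bit12=1)
  nb .#.##: next=#  (t=0,i=11, bit11=1)
  nb .#.#.: next=#  (t=2,i=4, bit10=1)
  nb .#..#: next=.  (t=0,i=8, bit9=0)
  nb .#...: next=#  (t=1,i=5, bit8=1)
  nb ..###: next=.  (t=1,i=10, bit7=0)
  nb ..##.: next=#  (t=1,i=1, bit6=1)
  nb ..#.#: next=#  (t=0,i=10, bit5=1)
  nb ..#..: next=.  (t=0,i=7, bit4=0)
  nb ...##: next=#  (t=1,i=0, bit3=1)
  nb ...#.: next=.  (t=3,i=16, bit2=0)
  nb ....#: next=.  (t=1,i=8, bit1=0)
  nb .....: next=#  (t=1,i=7, bit0=1)
  bits 10010100101000001101110101101001 = 2493570409

2493570409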